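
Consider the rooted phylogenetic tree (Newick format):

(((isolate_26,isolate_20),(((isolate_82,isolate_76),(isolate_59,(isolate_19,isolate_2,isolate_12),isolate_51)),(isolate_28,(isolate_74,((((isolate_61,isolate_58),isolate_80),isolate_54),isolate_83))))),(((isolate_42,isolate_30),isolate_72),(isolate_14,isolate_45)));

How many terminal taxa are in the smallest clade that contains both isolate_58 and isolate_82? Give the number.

The MRCA of isolate_58 and isolate_82 is the node subtending (((isolate_82,isolate_76),(isolate_59,(isolate_19,isolate_2,isolate_12),isolate_51)),(isolate_28,(isolate_74,((((isolate_61,isolate_58),isolate_80),isolate_54),isolate_83)))).
That clade contains 14 terminal taxa: isolate_12, isolate_19, isolate_2, isolate_28, isolate_51, isolate_54, isolate_58, isolate_59, isolate_61, isolate_74, isolate_76, isolate_80, isolate_82, isolate_83.

14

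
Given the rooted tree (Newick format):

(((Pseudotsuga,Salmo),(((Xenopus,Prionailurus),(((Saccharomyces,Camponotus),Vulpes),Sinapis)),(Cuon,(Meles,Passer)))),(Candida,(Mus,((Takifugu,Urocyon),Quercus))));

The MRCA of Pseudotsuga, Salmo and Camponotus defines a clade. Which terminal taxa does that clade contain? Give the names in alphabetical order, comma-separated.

Tracing Pseudotsuga: it sits inside (Pseudotsuga,Salmo).
Tracing Salmo: it sits inside (Pseudotsuga,Salmo).
Tracing Camponotus: it sits inside (Saccharomyces,Camponotus).
The smallest clade enclosing all 3 is ((Pseudotsuga,Salmo),(((Xenopus,Prionailurus),(((Saccharomyces,Camponotus),Vulpes),Sinapis)),(Cuon,(Meles,Passer)))); the answer is its 11 terminal taxa in alphabetical order.

Camponotus, Cuon, Meles, Passer, Prionailurus, Pseudotsuga, Saccharomyces, Salmo, Sinapis, Vulpes, Xenopus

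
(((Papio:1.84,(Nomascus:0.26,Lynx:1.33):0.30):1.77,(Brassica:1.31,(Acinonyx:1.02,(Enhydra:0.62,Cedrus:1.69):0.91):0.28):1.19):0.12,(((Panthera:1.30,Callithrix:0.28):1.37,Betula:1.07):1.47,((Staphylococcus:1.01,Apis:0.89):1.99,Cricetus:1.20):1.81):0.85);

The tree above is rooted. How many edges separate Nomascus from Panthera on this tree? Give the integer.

The MRCA of Nomascus and Panthera is the root of the tree.
From Nomascus up to that node: 4 branches. From Panthera up to the same node: 4 branches. Total: 4 + 4 = 8.

8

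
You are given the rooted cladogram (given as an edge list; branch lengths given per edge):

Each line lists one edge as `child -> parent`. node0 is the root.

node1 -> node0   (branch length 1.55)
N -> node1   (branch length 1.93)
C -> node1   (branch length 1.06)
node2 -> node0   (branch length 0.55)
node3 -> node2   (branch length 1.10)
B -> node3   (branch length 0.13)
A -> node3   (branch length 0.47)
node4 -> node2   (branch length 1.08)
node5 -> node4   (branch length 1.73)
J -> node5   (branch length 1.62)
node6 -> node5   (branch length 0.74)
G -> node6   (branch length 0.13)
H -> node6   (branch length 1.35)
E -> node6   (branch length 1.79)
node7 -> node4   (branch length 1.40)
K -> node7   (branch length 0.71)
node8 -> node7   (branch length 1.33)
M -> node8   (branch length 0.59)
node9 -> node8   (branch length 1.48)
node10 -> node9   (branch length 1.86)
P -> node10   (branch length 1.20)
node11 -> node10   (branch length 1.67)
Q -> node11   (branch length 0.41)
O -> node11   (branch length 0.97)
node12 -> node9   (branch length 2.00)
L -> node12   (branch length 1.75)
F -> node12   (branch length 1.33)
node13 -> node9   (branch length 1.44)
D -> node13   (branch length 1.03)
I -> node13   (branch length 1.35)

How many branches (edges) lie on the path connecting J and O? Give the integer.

8

The MRCA of J and O is the node subtending ((J,(G,H,E)),(K,(M,((P,(Q,O)),(L,F),(D,I))))).
From J up to that node: 2 branches. From O up to the same node: 6 branches. Total: 2 + 6 = 8.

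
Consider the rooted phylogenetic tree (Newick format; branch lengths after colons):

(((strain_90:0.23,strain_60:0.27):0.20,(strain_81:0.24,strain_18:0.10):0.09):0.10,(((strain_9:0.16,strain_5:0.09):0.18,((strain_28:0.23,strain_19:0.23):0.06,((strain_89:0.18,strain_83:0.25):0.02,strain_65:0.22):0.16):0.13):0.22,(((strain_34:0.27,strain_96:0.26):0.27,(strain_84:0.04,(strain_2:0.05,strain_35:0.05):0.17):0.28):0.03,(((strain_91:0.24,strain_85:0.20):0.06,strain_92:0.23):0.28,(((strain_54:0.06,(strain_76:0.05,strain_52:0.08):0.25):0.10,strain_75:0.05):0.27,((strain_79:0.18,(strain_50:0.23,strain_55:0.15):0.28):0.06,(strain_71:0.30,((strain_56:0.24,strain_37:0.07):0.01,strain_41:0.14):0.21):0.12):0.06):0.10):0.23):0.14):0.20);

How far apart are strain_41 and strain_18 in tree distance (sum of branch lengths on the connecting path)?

The path runs strain_41 → … → MRCA → … → strain_18; the MRCA is the root of the tree.
Branch lengths along that path: 0.14 + 0.21 + 0.12 + 0.06 + 0.10 + 0.23 + 0.14 + 0.20 + 0.10 + 0.09 + 0.10 = 1.49.

1.49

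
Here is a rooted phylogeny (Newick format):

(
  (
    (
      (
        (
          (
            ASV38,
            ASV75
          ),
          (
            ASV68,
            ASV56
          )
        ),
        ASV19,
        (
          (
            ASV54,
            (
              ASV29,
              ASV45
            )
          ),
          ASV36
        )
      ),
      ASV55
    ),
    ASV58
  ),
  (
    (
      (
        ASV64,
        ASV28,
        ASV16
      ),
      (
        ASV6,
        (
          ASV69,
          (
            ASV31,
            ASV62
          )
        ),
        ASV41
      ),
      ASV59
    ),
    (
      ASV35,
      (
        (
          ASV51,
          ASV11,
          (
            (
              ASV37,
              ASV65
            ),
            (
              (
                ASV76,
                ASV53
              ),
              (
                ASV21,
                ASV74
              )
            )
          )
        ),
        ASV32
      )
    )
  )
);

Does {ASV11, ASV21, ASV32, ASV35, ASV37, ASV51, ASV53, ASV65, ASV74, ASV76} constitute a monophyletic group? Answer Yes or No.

The most recent common ancestor of these taxa subtends (ASV35,((ASV51,ASV11,((ASV37,ASV65),((ASV76,ASV53),(ASV21,ASV74)))),ASV32)).
That clade has exactly 10 tips — every listed taxon and nothing else — so the group is monophyletic.

Yes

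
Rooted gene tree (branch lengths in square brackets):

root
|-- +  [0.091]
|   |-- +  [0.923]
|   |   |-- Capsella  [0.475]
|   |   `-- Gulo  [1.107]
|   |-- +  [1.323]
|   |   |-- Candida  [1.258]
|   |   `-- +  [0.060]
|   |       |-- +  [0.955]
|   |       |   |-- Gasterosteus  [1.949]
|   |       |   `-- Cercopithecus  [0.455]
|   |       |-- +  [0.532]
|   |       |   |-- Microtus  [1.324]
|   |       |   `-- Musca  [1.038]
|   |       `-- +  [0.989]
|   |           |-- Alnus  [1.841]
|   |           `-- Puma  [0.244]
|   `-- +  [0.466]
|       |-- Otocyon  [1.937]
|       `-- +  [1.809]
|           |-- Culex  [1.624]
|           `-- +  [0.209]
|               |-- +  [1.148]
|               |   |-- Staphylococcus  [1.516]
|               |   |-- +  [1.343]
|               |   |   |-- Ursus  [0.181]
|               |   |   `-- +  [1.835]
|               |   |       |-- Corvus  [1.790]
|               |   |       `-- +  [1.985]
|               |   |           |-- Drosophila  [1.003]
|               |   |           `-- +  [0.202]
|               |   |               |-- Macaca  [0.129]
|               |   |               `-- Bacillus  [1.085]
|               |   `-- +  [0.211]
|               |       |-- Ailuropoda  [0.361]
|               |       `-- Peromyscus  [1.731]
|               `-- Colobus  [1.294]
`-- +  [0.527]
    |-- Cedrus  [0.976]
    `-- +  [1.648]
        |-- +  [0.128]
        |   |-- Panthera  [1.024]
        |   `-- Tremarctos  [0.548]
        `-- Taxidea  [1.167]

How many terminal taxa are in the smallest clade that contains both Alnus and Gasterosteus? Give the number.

6

The MRCA of Alnus and Gasterosteus is the node subtending ((Gasterosteus,Cercopithecus),(Microtus,Musca),(Alnus,Puma)).
That clade contains 6 terminal taxa: Alnus, Cercopithecus, Gasterosteus, Microtus, Musca, Puma.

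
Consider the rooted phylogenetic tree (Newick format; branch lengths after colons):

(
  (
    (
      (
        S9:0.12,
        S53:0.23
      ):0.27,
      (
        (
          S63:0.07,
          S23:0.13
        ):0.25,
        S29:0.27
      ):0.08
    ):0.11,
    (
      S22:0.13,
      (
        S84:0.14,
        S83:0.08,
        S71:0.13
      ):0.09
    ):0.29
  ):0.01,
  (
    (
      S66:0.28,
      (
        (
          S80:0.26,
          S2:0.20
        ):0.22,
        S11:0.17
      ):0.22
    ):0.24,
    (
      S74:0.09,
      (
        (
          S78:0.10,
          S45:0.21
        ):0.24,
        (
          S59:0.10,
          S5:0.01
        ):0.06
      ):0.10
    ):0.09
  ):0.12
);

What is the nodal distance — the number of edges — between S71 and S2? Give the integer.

The MRCA of S71 and S2 is the root of the tree.
From S71 up to that node: 4 branches. From S2 up to the same node: 5 branches. Total: 4 + 5 = 9.

9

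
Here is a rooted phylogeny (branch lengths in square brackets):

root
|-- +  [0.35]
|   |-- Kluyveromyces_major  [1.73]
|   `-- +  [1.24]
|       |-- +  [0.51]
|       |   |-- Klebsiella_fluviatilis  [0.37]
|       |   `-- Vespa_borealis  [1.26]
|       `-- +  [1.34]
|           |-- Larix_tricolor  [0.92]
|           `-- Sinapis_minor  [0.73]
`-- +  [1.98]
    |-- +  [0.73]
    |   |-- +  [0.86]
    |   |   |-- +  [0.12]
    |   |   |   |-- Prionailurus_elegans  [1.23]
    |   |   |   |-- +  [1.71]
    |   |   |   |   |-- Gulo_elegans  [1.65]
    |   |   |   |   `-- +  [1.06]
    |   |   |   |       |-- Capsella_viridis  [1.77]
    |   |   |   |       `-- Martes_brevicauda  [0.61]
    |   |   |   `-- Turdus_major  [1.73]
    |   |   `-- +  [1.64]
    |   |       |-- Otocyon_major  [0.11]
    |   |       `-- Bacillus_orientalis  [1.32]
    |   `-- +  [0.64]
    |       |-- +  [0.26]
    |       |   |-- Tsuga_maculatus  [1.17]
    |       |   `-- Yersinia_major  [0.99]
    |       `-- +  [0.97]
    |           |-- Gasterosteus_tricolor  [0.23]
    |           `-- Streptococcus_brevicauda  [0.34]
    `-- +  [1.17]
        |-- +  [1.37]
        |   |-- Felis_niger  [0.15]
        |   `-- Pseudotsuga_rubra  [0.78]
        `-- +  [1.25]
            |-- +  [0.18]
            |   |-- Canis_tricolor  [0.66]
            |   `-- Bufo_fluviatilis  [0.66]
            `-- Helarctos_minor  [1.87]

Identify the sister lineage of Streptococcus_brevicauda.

Gasterosteus_tricolor

Streptococcus_brevicauda attaches to the tree at the node subtending (Gasterosteus_tricolor,Streptococcus_brevicauda).
The other lineage descending from that same node — the sister group — is the single tip Gasterosteus_tricolor.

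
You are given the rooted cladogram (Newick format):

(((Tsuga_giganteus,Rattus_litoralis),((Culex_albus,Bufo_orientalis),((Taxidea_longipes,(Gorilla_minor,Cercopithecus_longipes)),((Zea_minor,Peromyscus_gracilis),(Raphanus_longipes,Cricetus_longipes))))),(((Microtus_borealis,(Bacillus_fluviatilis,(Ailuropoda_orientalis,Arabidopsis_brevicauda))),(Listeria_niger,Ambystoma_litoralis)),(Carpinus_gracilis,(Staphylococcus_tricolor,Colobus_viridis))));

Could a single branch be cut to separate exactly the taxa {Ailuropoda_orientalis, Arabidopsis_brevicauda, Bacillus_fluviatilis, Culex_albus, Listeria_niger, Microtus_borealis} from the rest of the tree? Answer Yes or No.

No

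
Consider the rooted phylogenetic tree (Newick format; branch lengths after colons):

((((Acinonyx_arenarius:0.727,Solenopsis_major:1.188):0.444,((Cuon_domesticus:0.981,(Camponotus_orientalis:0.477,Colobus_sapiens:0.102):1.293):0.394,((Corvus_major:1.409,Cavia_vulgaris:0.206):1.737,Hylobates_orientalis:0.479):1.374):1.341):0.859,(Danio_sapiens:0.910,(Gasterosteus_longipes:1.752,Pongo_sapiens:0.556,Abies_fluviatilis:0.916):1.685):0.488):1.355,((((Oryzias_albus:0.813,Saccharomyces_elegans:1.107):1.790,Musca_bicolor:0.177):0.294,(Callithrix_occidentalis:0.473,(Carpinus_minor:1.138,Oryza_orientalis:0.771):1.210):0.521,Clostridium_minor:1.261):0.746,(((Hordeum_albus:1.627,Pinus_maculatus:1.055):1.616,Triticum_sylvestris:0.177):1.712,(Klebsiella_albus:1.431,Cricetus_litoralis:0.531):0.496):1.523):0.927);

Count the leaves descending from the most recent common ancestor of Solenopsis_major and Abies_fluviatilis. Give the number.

12

The MRCA of Solenopsis_major and Abies_fluviatilis is the node subtending (((Acinonyx_arenarius,Solenopsis_major),((Cuon_domesticus,(Camponotus_orientalis,Colobus_sapiens)),((Corvus_major,Cavia_vulgaris),Hylobates_orientalis))),(Danio_sapiens,(Gasterosteus_longipes,Pongo_sapiens,Abies_fluviatilis))).
That clade contains 12 terminal taxa: Abies_fluviatilis, Acinonyx_arenarius, Camponotus_orientalis, Cavia_vulgaris, Colobus_sapiens, Corvus_major, Cuon_domesticus, Danio_sapiens, Gasterosteus_longipes, Hylobates_orientalis, Pongo_sapiens, Solenopsis_major.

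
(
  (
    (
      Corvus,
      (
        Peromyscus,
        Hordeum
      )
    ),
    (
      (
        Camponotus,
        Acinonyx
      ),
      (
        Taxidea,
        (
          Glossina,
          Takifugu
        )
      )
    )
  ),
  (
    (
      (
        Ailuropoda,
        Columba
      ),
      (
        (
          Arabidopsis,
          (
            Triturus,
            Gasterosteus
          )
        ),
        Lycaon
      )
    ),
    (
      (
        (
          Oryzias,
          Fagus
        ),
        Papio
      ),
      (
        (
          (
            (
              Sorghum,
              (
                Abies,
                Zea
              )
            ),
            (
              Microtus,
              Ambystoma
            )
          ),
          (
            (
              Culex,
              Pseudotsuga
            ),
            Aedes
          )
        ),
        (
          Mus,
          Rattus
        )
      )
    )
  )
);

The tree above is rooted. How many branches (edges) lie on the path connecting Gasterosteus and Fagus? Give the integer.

The MRCA of Gasterosteus and Fagus is the node subtending (((Ailuropoda,Columba),((Arabidopsis,(Triturus,Gasterosteus)),Lycaon)),(((Oryzias,Fagus),Papio),((((Sorghum,(Abies,Zea)),(Microtus,Ambystoma)),((Culex,Pseudotsuga),Aedes)),(Mus,Rattus)))).
From Gasterosteus up to that node: 5 branches. From Fagus up to the same node: 4 branches. Total: 5 + 4 = 9.

9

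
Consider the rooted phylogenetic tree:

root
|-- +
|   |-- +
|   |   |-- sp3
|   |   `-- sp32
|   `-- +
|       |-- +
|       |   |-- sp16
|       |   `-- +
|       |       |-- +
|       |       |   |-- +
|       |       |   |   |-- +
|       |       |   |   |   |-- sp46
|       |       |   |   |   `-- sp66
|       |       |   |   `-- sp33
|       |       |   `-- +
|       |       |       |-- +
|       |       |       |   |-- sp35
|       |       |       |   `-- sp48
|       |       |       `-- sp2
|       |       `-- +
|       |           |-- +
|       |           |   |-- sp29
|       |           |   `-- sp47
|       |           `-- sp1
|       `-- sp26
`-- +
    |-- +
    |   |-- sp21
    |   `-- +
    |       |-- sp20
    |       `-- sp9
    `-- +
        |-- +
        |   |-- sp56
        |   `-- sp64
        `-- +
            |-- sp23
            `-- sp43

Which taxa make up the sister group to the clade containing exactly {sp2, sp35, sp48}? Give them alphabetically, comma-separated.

The clade containing exactly {sp2, sp35, sp48} attaches to the tree at the node subtending (((sp46,sp66),sp33),((sp35,sp48),sp2)).
The other lineage descending from that same node — the sister group — is ((sp46,sp66),sp33); its 3 tips in alphabetical order are the answer.

sp33, sp46, sp66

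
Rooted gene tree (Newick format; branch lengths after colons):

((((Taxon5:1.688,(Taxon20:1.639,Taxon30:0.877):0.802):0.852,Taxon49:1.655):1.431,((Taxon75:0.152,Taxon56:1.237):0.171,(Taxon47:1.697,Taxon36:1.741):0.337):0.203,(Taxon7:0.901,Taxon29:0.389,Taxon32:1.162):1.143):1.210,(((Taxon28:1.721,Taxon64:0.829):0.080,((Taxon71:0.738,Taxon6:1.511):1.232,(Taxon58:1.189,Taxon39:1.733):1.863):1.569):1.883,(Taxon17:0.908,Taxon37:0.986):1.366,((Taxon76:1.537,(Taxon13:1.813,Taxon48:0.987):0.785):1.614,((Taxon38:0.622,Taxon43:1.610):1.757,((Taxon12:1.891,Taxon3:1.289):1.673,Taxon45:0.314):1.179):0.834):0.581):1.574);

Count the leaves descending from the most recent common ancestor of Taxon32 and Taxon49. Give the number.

11

The MRCA of Taxon32 and Taxon49 is the node subtending (((Taxon5,(Taxon20,Taxon30)),Taxon49),((Taxon75,Taxon56),(Taxon47,Taxon36)),(Taxon7,Taxon29,Taxon32)).
That clade contains 11 terminal taxa: Taxon20, Taxon29, Taxon30, Taxon32, Taxon36, Taxon47, Taxon49, Taxon5, Taxon56, Taxon7, Taxon75.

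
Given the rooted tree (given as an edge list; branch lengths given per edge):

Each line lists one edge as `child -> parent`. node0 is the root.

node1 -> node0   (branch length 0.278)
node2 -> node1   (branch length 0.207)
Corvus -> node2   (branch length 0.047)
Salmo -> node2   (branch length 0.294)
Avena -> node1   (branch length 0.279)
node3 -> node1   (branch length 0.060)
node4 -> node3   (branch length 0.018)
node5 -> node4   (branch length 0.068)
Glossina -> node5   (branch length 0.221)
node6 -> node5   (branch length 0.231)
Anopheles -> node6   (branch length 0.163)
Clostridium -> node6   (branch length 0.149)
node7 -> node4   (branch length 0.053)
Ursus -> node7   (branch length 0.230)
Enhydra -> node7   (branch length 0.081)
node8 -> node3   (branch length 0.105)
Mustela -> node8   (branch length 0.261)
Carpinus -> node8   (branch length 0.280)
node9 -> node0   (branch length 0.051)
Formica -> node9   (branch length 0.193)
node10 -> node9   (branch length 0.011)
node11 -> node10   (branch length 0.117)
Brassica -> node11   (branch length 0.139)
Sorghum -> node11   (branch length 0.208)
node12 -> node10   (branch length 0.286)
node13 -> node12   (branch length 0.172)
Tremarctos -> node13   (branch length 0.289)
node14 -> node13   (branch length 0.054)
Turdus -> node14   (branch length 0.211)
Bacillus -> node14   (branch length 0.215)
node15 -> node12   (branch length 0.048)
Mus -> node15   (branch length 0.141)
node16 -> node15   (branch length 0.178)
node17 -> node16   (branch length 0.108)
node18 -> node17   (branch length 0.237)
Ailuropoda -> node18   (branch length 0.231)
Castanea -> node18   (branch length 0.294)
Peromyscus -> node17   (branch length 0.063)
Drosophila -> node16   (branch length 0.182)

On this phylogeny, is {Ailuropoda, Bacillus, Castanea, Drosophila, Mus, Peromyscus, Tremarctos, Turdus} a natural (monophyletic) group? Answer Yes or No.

Yes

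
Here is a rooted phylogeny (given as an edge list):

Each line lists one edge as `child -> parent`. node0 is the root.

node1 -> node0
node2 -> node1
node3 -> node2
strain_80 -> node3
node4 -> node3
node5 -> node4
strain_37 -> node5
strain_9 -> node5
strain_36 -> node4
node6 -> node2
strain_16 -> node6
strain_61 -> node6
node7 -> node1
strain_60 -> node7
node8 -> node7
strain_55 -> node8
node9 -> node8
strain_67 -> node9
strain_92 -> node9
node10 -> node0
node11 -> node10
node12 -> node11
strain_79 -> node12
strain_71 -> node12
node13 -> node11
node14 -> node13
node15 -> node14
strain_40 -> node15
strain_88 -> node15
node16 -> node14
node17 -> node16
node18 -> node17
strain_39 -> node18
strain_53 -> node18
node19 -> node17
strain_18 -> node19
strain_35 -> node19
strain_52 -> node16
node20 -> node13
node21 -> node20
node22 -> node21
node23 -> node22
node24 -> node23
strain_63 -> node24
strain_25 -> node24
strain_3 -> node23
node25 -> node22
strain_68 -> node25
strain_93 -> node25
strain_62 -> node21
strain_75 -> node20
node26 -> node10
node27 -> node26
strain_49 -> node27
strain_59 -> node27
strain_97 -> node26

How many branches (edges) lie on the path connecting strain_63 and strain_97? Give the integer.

The MRCA of strain_63 and strain_97 is the node subtending (((strain_79,strain_71),(((strain_40,strain_88),(((strain_39,strain_53),(strain_18,strain_35)),strain_52)),(((((strain_63,strain_25),strain_3),(strain_68,strain_93)),strain_62),strain_75))),((strain_49,strain_59),strain_97)).
From strain_63 up to that node: 8 branches. From strain_97 up to the same node: 2 branches. Total: 8 + 2 = 10.

10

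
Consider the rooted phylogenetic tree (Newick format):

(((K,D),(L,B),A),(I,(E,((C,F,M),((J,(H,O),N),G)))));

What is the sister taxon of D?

K

D attaches to the tree at the node subtending (K,D).
The other lineage descending from that same node — the sister group — is the single tip K.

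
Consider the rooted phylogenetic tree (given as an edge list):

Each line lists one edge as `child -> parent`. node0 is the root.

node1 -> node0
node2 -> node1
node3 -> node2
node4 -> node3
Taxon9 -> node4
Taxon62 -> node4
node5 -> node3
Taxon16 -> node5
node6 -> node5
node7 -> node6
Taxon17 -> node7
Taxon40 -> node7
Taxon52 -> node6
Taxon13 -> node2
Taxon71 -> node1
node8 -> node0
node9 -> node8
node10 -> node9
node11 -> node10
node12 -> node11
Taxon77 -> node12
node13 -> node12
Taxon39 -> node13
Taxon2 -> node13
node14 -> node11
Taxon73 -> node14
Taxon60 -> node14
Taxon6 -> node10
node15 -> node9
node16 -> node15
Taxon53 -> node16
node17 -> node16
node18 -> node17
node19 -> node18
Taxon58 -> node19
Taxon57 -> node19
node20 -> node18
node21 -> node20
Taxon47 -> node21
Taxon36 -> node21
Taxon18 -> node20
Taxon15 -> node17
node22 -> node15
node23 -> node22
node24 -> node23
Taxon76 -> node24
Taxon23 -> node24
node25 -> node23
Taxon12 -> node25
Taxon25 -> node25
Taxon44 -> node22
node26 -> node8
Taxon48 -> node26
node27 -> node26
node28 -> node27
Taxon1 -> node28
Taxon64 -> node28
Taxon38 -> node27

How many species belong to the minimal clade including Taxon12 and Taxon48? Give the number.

The MRCA of Taxon12 and Taxon48 is the node subtending (((((Taxon77,(Taxon39,Taxon2)),(Taxon73,Taxon60)),Taxon6),((Taxon53,(((Taxon58,Taxon57),((Taxon47,Taxon36),Taxon18)),Taxon15)),(((Taxon76,Taxon23),(Taxon12,Taxon25)),Taxon44))),(Taxon48,((Taxon1,Taxon64),Taxon38))).
That clade contains 22 terminal taxa: Taxon1, Taxon12, Taxon15, Taxon18, Taxon2, Taxon23, Taxon25, Taxon36, Taxon38, Taxon39, Taxon44, Taxon47, Taxon48, Taxon53, Taxon57, Taxon58, Taxon6, Taxon60, Taxon64, Taxon73, Taxon76, Taxon77.

22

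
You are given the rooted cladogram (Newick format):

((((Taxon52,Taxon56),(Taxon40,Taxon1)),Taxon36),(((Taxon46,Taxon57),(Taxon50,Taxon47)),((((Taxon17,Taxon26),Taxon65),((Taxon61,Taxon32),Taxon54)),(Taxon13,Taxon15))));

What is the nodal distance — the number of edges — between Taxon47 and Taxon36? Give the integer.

6

The MRCA of Taxon47 and Taxon36 is the root of the tree.
From Taxon47 up to that node: 4 branches. From Taxon36 up to the same node: 2 branches. Total: 4 + 2 = 6.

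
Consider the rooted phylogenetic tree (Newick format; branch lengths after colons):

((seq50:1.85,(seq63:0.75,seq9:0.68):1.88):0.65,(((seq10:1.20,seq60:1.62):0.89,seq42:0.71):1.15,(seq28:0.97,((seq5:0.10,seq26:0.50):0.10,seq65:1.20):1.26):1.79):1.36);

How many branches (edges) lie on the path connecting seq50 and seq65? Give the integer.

6

The MRCA of seq50 and seq65 is the root of the tree.
From seq50 up to that node: 2 branches. From seq65 up to the same node: 4 branches. Total: 2 + 4 = 6.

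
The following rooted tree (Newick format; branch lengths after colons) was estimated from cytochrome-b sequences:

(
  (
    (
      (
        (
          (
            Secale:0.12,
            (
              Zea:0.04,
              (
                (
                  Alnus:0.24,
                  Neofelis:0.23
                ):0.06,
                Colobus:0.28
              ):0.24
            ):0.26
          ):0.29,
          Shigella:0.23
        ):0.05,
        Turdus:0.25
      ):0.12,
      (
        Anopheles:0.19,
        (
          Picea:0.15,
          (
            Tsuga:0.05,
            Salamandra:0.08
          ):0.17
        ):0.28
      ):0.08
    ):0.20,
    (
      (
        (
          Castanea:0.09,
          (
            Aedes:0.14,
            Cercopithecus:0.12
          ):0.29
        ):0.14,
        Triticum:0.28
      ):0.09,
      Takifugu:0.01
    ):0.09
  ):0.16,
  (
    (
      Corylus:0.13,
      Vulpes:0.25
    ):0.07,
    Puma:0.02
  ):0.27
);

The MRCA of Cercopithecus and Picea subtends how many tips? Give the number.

16

The MRCA of Cercopithecus and Picea is the node subtending (((((Secale,(Zea,((Alnus,Neofelis),Colobus))),Shigella),Turdus),(Anopheles,(Picea,(Tsuga,Salamandra)))),(((Castanea,(Aedes,Cercopithecus)),Triticum),Takifugu)).
That clade contains 16 terminal taxa: Aedes, Alnus, Anopheles, Castanea, Cercopithecus, Colobus, Neofelis, Picea, Salamandra, Secale, Shigella, Takifugu, Triticum, Tsuga, Turdus, Zea.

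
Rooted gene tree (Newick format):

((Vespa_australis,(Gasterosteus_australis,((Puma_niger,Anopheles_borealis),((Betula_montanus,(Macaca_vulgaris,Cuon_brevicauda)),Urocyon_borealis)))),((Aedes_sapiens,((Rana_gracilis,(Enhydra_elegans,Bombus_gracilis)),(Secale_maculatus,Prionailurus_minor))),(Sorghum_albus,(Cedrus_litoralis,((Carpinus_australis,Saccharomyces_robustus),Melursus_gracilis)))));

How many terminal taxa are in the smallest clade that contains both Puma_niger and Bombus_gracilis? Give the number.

The MRCA of Puma_niger and Bombus_gracilis is the root, so the clade is the entire tree.
That clade contains 19 terminal taxa: Aedes_sapiens, Anopheles_borealis, Betula_montanus, Bombus_gracilis, Carpinus_australis, Cedrus_litoralis, Cuon_brevicauda, Enhydra_elegans, Gasterosteus_australis, Macaca_vulgaris, Melursus_gracilis, Prionailurus_minor, Puma_niger, Rana_gracilis, Saccharomyces_robustus, Secale_maculatus, Sorghum_albus, Urocyon_borealis, Vespa_australis.

19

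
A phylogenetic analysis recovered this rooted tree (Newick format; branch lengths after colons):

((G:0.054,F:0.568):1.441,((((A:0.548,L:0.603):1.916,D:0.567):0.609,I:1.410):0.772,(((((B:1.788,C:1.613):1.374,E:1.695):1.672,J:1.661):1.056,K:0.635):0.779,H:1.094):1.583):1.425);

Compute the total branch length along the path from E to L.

The path runs E → … → MRCA → … → L; the MRCA is the node subtending ((((A,L),D),I),(((((B,C),E),J),K),H)).
Branch lengths along that path: 1.695 + 1.672 + 1.056 + 0.779 + 1.583 + 0.772 + 0.609 + 1.916 + 0.603 = 10.685.

10.685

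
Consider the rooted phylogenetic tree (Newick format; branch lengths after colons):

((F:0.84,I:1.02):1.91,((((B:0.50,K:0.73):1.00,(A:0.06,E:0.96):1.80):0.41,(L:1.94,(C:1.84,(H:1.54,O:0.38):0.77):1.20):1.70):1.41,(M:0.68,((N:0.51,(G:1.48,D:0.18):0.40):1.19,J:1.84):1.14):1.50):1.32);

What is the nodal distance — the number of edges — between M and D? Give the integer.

5

The MRCA of M and D is the node subtending (M,((N,(G,D)),J)).
From M up to that node: 1 branch. From D up to the same node: 4 branches. Total: 1 + 4 = 5.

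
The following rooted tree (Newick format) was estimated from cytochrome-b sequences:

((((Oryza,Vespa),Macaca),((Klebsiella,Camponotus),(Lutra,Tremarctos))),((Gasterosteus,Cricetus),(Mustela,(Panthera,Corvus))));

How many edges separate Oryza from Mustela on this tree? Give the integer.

The MRCA of Oryza and Mustela is the root of the tree.
From Oryza up to that node: 4 branches. From Mustela up to the same node: 3 branches. Total: 4 + 3 = 7.

7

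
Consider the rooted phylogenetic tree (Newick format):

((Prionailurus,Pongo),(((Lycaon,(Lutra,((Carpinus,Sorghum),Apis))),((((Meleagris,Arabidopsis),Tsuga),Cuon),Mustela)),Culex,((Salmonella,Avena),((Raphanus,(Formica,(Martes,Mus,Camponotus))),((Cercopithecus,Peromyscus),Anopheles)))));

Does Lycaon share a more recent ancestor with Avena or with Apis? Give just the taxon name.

The MRCA of Lycaon and Apis subtends (Lycaon,(Lutra,((Carpinus,Sorghum),Apis))) (5 taxa).
The MRCA of Lycaon and Avena subtends (((Lycaon,(Lutra,((Carpinus,Sorghum),Apis))),((((Meleagris,Arabidopsis),Tsuga),Cuon),Mustela)),Culex,((Salmonella,Avena),((Raphanus,(Formica,(Martes,Mus,Camponotus))),((Cercopithecus,Peromyscus),Anopheles)))) (21 taxa).
The first is nested inside the second, so Lycaon shares a more recent common ancestor with Apis.

Apis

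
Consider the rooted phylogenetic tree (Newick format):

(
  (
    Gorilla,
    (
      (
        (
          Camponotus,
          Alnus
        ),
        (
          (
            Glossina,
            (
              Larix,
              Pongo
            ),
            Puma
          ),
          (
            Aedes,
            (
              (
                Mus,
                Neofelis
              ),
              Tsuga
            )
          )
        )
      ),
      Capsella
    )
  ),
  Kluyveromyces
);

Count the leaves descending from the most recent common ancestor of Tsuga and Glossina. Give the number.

The MRCA of Tsuga and Glossina is the node subtending ((Glossina,(Larix,Pongo),Puma),(Aedes,((Mus,Neofelis),Tsuga))).
That clade contains 8 terminal taxa: Aedes, Glossina, Larix, Mus, Neofelis, Pongo, Puma, Tsuga.

8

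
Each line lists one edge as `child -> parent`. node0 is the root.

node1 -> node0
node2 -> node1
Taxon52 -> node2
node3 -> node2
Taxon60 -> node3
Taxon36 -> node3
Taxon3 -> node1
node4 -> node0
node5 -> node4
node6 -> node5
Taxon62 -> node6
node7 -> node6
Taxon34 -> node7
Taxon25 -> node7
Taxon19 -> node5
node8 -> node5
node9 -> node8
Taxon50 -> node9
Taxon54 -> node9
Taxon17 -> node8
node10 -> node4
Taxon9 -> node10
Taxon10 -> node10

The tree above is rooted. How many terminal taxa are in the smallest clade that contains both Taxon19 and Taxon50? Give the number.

7

The MRCA of Taxon19 and Taxon50 is the node subtending ((Taxon62,(Taxon34,Taxon25)),Taxon19,((Taxon50,Taxon54),Taxon17)).
That clade contains 7 terminal taxa: Taxon17, Taxon19, Taxon25, Taxon34, Taxon50, Taxon54, Taxon62.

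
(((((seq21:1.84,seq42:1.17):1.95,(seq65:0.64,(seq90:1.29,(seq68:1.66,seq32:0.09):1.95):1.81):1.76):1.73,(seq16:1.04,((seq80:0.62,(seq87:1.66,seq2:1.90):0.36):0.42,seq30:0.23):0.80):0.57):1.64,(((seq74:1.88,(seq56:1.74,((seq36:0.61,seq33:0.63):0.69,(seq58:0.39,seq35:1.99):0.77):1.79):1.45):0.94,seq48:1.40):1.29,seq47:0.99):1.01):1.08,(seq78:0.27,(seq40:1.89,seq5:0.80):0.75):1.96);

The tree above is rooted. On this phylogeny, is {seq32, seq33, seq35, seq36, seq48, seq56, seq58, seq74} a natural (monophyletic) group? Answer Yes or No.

The MRCA of the listed taxa subtends ((((seq21,seq42),(seq65,(seq90,(seq68,seq32)))),(seq16,((seq80,(seq87,seq2)),seq30))),(((seq74,(seq56,((seq36,seq33),(seq58,seq35)))),seq48),seq47)).
That clade also contains seq16, seq2, seq21, seq30, seq42, seq47, seq65, seq68, seq80, seq87, seq90, which are not in the proposed group, so the group is not monophyletic.

No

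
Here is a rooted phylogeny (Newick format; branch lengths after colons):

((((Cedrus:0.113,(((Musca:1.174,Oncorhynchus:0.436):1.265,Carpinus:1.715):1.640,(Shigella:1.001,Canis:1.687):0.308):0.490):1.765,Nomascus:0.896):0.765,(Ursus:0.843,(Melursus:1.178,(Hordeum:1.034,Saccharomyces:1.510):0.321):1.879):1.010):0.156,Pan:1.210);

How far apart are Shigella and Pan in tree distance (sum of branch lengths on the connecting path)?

5.695

The path runs Shigella → … → MRCA → … → Pan; the MRCA is the root of the tree.
Branch lengths along that path: 1.001 + 0.308 + 0.490 + 1.765 + 0.765 + 0.156 + 1.210 = 5.695.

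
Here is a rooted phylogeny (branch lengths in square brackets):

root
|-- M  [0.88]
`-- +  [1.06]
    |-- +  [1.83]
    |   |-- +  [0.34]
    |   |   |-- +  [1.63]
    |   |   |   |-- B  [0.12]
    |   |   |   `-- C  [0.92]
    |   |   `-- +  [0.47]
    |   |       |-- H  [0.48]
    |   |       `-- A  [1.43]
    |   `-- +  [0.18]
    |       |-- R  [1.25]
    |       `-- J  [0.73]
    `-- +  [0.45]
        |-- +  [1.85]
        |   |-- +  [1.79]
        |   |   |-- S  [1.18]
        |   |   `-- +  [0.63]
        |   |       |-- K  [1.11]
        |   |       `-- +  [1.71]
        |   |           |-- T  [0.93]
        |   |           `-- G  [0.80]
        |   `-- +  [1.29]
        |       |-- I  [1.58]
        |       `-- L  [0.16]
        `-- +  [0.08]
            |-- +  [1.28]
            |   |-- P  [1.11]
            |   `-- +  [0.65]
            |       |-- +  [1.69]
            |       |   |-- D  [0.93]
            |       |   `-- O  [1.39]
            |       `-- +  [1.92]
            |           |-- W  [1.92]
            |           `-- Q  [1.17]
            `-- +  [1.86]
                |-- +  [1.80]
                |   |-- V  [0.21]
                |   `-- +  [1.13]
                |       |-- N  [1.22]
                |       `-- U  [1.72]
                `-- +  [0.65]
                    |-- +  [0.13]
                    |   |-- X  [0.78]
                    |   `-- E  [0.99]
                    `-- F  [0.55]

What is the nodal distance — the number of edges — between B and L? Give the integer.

The MRCA of B and L is the node subtending ((((B,C),(H,A)),(R,J)),(((S,(K,(T,G))),(I,L)),((P,((D,O),(W,Q))),((V,(N,U)),((X,E),F))))).
From B up to that node: 4 branches. From L up to the same node: 4 branches. Total: 4 + 4 = 8.

8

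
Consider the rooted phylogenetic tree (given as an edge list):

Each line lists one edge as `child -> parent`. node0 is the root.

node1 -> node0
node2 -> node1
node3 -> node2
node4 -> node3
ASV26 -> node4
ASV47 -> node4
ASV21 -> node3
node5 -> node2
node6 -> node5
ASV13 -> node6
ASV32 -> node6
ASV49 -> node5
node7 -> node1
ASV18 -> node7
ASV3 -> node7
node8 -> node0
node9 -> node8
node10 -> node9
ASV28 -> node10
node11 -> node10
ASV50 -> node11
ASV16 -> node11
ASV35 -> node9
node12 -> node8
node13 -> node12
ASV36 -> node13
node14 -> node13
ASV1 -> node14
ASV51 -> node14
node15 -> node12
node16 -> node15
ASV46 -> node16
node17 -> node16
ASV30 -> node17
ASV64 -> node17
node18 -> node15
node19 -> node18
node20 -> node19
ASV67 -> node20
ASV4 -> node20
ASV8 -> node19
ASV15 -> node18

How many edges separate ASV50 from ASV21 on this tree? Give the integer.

9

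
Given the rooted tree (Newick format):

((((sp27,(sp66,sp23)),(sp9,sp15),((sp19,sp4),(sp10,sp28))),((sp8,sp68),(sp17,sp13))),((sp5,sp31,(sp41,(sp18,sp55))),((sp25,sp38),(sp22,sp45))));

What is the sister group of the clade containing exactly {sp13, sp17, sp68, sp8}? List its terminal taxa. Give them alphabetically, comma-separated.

sp10, sp15, sp19, sp23, sp27, sp28, sp4, sp66, sp9

The clade containing exactly {sp13, sp17, sp68, sp8} attaches to the tree at the node subtending (((sp27,(sp66,sp23)),(sp9,sp15),((sp19,sp4),(sp10,sp28))),((sp8,sp68),(sp17,sp13))).
The other lineage descending from that same node — the sister group — is ((sp27,(sp66,sp23)),(sp9,sp15),((sp19,sp4),(sp10,sp28))); its 9 tips in alphabetical order are the answer.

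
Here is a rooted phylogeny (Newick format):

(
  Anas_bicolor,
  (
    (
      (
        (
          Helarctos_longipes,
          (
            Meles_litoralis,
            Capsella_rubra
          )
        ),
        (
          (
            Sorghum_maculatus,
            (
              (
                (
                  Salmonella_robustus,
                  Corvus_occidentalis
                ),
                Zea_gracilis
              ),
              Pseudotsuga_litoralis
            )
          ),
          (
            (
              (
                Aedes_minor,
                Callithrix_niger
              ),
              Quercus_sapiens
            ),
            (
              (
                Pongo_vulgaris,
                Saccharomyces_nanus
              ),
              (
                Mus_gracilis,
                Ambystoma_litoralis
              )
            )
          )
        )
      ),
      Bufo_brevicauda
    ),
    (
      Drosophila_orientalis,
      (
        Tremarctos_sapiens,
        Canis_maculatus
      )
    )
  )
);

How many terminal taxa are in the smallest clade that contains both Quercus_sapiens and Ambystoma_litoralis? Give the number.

7

The MRCA of Quercus_sapiens and Ambystoma_litoralis is the node subtending (((Aedes_minor,Callithrix_niger),Quercus_sapiens),((Pongo_vulgaris,Saccharomyces_nanus),(Mus_gracilis,Ambystoma_litoralis))).
That clade contains 7 terminal taxa: Aedes_minor, Ambystoma_litoralis, Callithrix_niger, Mus_gracilis, Pongo_vulgaris, Quercus_sapiens, Saccharomyces_nanus.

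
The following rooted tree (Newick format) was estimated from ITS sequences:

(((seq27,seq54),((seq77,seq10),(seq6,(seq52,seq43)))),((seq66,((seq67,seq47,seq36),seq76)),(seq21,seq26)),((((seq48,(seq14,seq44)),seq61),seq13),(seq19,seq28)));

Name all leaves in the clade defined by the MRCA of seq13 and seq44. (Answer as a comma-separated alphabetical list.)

Tracing seq13: it sits inside (((seq48,(seq14,seq44)),seq61),seq13).
Tracing seq44: it sits inside (seq14,seq44).
The smallest clade enclosing both is (((seq48,(seq14,seq44)),seq61),seq13); the answer is its 5 terminal taxa in alphabetical order.

seq13, seq14, seq44, seq48, seq61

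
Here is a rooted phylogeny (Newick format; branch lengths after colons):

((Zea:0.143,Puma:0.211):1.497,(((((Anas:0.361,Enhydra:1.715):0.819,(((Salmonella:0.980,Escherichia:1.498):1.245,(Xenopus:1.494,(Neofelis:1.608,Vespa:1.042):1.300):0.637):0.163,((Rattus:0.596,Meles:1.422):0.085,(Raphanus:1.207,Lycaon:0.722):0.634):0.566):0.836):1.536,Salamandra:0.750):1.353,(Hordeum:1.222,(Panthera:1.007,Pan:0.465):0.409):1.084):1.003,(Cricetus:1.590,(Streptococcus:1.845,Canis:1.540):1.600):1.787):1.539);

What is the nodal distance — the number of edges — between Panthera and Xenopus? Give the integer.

9

The MRCA of Panthera and Xenopus is the node subtending ((((Anas,Enhydra),(((Salmonella,Escherichia),(Xenopus,(Neofelis,Vespa))),((Rattus,Meles),(Raphanus,Lycaon)))),Salamandra),(Hordeum,(Panthera,Pan))).
From Panthera up to that node: 3 branches. From Xenopus up to the same node: 6 branches. Total: 3 + 6 = 9.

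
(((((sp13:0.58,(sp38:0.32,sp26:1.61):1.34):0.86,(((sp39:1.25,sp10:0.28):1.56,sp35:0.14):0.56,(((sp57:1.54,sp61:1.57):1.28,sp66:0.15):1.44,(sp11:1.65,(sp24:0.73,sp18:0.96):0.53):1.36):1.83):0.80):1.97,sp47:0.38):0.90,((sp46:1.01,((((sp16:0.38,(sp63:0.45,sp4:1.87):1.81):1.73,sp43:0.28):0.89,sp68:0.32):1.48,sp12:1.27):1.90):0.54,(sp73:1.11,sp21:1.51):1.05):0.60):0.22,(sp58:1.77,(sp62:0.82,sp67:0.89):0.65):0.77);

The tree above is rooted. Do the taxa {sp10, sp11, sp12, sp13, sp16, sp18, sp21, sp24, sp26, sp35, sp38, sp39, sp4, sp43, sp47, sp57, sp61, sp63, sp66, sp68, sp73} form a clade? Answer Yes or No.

The MRCA of the listed taxa subtends ((((sp13,(sp38,sp26)),(((sp39,sp10),sp35),(((sp57,sp61),sp66),(sp11,(sp24,sp18))))),sp47),((sp46,((((sp16,(sp63,sp4)),sp43),sp68),sp12)),(sp73,sp21))).
That clade also contains sp46, which is not in the proposed group, so the group is not monophyletic.

No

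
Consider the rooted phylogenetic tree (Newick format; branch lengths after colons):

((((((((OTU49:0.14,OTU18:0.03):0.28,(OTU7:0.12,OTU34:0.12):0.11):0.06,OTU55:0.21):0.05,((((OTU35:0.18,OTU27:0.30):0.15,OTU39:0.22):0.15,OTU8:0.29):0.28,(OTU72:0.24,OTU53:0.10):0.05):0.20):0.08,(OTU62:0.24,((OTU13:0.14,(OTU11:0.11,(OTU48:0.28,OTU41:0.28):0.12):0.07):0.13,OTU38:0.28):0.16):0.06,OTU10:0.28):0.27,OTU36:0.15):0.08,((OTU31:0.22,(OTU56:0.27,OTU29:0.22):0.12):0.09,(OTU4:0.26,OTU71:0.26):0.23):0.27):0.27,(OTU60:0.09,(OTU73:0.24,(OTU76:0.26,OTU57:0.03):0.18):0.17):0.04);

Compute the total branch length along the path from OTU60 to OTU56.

The path runs OTU60 → … → MRCA → … → OTU56; the MRCA is the root of the tree.
Branch lengths along that path: 0.09 + 0.04 + 0.27 + 0.27 + 0.09 + 0.12 + 0.27 = 1.15.

1.15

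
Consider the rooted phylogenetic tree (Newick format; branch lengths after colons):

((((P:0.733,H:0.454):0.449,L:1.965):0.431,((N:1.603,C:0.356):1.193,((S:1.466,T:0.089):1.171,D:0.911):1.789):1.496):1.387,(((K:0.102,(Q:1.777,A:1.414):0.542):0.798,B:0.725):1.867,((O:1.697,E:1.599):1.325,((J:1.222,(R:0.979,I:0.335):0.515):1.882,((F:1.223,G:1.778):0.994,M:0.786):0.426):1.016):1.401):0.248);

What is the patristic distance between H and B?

The path runs H → … → MRCA → … → B; the MRCA is the root of the tree.
Branch lengths along that path: 0.454 + 0.449 + 0.431 + 1.387 + 0.248 + 1.867 + 0.725 = 5.561.

5.561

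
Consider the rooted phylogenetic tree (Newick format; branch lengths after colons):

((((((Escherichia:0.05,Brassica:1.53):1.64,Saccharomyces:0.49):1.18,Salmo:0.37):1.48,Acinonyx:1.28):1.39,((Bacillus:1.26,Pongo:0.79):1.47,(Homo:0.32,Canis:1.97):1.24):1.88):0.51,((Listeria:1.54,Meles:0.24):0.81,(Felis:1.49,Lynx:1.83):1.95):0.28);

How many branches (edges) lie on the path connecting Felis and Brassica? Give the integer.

9

The MRCA of Felis and Brassica is the root of the tree.
From Felis up to that node: 3 branches. From Brassica up to the same node: 6 branches. Total: 3 + 6 = 9.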